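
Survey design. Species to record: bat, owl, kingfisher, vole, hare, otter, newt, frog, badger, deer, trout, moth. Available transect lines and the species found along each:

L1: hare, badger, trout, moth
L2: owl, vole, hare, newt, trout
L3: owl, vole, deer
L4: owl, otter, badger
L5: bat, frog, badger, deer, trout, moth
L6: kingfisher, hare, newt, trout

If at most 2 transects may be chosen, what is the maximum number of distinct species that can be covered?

10

Choosing L2, L5 covers {bat, owl, vole, hare, newt, frog, badger, deer, trout, moth} — 10 species.
No choice of 2 transects does better; here kingfisher, otter are left uncovered.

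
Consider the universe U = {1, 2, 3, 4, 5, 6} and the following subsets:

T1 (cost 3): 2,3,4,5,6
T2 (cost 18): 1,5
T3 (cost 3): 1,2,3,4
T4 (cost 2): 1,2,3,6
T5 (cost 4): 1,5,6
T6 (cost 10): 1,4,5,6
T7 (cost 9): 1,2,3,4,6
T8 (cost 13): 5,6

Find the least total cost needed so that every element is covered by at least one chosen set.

5

T1, T4 cover every element at cost 3 + 2 = 5.
Any cover uses at least 2 sets; among all covering selections none totals below 5.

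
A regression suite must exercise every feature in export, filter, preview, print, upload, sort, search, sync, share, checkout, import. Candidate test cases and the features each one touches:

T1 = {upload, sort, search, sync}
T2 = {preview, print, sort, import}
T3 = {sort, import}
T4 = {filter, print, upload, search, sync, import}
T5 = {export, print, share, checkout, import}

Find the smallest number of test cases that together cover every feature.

3

T2, T4, T5 together cover {export, filter, preview, print, upload, sort, search, sync, share, checkout, import} — every feature.
No 2 of the 5 test cases cover everything (all 10 pairs fall short), so 3 is minimum.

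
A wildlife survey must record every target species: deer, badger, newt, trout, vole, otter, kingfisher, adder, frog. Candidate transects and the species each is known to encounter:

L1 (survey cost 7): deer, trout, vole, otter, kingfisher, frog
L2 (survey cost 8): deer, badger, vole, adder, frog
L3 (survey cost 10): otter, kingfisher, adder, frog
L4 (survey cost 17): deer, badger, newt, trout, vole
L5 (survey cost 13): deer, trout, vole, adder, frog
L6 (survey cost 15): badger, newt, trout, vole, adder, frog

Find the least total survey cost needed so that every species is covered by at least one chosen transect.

L1, L6 cover every species at survey cost 7 + 15 = 22.
Any cover uses at least 2 transects; among all covering selections none totals below 22.
Greedy by coverage-per-survey cost would pick L1, L2, L6 for 30 — worse than the optimum 22.

22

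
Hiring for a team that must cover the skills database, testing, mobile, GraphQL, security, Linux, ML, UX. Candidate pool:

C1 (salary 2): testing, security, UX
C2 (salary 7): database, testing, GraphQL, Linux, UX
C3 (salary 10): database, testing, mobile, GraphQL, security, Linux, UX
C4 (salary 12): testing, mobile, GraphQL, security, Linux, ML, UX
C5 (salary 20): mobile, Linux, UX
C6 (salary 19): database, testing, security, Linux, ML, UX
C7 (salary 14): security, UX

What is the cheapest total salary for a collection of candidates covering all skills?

19

C2, C4 cover every skill at salary 7 + 12 = 19.
Any cover uses at least 2 candidates; among all covering selections none totals below 19.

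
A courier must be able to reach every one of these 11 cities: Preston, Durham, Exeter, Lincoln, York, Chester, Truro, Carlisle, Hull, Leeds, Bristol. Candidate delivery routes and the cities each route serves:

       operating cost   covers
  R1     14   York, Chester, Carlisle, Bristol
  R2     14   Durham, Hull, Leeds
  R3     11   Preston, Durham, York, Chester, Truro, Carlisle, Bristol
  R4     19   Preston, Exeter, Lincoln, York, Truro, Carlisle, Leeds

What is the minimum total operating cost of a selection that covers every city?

44

R2, R3, R4 cover every city at operating cost 14 + 11 + 19 = 44.
Any cover uses at least 3 routes; among all covering selections none totals below 44.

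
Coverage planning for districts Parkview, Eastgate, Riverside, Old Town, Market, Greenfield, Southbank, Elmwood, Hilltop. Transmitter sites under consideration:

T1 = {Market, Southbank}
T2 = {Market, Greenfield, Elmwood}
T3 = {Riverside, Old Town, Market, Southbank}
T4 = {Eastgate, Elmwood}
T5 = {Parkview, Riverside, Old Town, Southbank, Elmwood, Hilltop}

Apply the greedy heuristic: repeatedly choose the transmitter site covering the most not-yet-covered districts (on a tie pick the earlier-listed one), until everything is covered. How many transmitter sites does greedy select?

3

Pick 1: T5 covers 6 new districts (Parkview, Riverside, Old Town, Southbank, Elmwood, Hilltop).
Pick 2: T2 covers 2 new districts (Market, Greenfield).
Pick 3: T4 covers 1 new districts (Eastgate).
Greedy uses 3 transmitter sites.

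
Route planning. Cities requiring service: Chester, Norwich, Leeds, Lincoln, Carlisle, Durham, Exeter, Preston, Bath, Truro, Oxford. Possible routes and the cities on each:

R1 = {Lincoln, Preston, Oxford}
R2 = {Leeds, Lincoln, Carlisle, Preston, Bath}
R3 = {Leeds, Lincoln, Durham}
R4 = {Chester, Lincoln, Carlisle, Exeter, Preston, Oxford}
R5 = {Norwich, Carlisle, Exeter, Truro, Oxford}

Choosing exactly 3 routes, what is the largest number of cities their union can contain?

10

Choosing R2, R3, R5 covers {Norwich, Leeds, Lincoln, Carlisle, Durham, Exeter, Preston, Bath, Truro, Oxford} — 10 cities.
No choice of 3 routes does better; here Chester is left uncovered.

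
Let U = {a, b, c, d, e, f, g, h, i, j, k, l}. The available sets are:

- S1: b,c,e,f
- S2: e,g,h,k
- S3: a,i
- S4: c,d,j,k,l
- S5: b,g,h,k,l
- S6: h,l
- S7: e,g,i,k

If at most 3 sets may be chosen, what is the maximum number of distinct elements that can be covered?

Choosing S1, S2, S4 covers {b, c, d, e, f, g, h, j, k, l} — 10 elements.
No choice of 3 sets does better; here a, i are left uncovered.

10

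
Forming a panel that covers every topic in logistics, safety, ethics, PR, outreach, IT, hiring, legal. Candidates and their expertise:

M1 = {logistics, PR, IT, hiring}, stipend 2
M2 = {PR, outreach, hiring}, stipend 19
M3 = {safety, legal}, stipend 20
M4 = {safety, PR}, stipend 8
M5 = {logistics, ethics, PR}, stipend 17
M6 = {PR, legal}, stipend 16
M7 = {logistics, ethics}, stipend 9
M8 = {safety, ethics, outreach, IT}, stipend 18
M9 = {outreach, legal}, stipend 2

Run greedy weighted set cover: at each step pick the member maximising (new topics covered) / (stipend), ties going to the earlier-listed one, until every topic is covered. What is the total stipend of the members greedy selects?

21

Pick 1: M1 adds 4 new (logistics, PR, IT, hiring) at stipend 2 (ratio 4/2).
Pick 2: M9 adds 2 new (outreach, legal) at stipend 2 (ratio 2/2).
Pick 3: M4 adds 1 new (safety) at stipend 8 (ratio 1/8).
Pick 4: M7 adds 1 new (ethics) at stipend 9 (ratio 1/9).
Greedy total stipend: 2 + 2 + 8 + 9 = 21.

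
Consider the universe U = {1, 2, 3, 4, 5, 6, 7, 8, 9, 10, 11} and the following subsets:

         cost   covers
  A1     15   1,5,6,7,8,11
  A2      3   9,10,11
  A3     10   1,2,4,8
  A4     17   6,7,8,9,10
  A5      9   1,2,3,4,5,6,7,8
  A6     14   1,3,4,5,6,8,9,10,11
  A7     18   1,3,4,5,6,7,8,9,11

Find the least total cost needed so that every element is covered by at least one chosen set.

A2, A5 cover every element at cost 3 + 9 = 12.
Any cover uses at least 2 sets; among all covering selections none totals below 12.

12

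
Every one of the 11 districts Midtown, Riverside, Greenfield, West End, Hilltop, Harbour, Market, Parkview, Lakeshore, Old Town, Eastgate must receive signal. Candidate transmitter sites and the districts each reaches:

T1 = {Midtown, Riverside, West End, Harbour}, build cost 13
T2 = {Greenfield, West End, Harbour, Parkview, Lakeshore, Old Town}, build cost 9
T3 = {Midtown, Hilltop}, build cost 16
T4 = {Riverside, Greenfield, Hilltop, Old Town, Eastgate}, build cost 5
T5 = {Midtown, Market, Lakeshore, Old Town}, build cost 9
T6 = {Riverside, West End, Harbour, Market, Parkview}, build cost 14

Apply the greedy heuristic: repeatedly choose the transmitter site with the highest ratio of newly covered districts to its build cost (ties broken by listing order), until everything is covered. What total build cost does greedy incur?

Pick 1: T4 adds 5 new (Riverside, Greenfield, Hilltop, Old Town, Eastgate) at build cost 5 (ratio 5/5).
Pick 2: T2 adds 4 new (West End, Harbour, Parkview, Lakeshore) at build cost 9 (ratio 4/9).
Pick 3: T5 adds 2 new (Midtown, Market) at build cost 9 (ratio 2/9).
Greedy total build cost: 5 + 9 + 9 = 23.

23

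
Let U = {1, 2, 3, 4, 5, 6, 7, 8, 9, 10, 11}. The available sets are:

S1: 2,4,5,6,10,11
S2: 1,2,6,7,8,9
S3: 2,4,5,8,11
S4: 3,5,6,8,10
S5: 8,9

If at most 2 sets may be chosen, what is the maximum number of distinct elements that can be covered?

10

Choosing S1, S2 covers {1, 2, 4, 5, 6, 7, 8, 9, 10, 11} — 10 elements.
No choice of 2 sets does better; here 3 is left uncovered.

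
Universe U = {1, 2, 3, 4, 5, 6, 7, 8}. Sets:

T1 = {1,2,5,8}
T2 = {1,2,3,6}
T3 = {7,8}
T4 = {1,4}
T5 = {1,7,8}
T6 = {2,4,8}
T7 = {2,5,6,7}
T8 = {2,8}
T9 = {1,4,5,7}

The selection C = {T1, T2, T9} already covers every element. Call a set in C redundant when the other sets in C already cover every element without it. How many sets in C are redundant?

Drop T1: 8 uncovered — not redundant.
Drop T2: 3, 6 uncovered — not redundant.
Drop T9: 4, 7 uncovered — not redundant.
None of the sets in C is redundant.

0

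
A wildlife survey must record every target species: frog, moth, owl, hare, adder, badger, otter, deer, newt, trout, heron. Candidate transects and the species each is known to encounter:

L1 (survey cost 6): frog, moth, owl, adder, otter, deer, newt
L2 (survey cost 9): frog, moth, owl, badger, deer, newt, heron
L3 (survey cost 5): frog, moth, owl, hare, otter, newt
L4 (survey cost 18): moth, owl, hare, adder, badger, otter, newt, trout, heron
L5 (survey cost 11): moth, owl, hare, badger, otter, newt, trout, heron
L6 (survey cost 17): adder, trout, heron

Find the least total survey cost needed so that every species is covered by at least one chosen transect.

L1, L5 cover every species at survey cost 6 + 11 = 17.
Any cover uses at least 2 transects; among all covering selections none totals below 17.

17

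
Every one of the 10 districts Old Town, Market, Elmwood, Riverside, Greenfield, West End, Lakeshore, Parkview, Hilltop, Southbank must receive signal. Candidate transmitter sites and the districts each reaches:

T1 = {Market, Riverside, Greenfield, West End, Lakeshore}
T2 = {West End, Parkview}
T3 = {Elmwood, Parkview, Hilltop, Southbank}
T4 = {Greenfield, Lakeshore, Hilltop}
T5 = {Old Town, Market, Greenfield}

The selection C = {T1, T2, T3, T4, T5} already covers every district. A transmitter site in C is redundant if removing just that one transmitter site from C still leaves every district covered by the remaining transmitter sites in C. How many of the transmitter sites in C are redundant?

2

Drop T1: Riverside uncovered — not redundant.
Drop T2: the rest still cover every district — redundant.
Drop T3: Elmwood, Southbank uncovered — not redundant.
Drop T4: the rest still cover every district — redundant.
Drop T5: Old Town uncovered — not redundant.
2 redundant: T2, T4.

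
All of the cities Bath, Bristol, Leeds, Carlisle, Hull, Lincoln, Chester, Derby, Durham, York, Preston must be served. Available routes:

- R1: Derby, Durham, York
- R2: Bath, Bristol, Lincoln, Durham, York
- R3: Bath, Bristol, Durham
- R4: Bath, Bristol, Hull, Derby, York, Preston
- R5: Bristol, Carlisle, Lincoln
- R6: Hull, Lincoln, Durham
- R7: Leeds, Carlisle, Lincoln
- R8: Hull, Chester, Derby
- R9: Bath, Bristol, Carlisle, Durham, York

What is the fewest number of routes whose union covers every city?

4

R1, R4, R7, R8 together cover {Bath, Bristol, Leeds, Carlisle, Hull, Lincoln, Chester, Derby, Durham, York, Preston} — every city.
No 3 of the 9 routes cover everything (all 84 triples fall short), so 4 is minimum.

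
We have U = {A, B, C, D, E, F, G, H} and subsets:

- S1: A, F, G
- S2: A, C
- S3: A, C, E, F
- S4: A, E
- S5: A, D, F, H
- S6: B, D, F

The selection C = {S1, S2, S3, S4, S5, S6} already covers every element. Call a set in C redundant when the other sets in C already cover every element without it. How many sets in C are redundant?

3

Drop S1: G uncovered — not redundant.
Drop S2: the rest still cover every element — redundant.
Drop S3: the rest still cover every element — redundant.
Drop S4: the rest still cover every element — redundant.
Drop S5: H uncovered — not redundant.
Drop S6: B uncovered — not redundant.
3 redundant: S2, S3, S4.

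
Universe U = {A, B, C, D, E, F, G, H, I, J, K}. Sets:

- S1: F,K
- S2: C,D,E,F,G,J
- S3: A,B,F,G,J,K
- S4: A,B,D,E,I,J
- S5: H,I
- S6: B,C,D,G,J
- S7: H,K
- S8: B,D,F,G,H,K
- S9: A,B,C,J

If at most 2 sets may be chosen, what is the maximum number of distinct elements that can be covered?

10

Choosing S4, S8 covers {A, B, D, E, F, G, H, I, J, K} — 10 elements.
No choice of 2 sets does better; here C is left uncovered.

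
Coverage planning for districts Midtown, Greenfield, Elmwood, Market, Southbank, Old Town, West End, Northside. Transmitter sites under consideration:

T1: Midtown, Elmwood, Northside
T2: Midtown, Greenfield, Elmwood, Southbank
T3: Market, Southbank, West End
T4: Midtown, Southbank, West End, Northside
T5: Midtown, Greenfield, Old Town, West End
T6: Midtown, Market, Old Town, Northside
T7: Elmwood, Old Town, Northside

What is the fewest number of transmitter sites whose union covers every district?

3

T1, T3, T5 together cover {Midtown, Greenfield, Elmwood, Market, Southbank, Old Town, West End, Northside} — every district.
No 2 of the 7 transmitter sites cover everything (all 21 pairs fall short), so 3 is minimum.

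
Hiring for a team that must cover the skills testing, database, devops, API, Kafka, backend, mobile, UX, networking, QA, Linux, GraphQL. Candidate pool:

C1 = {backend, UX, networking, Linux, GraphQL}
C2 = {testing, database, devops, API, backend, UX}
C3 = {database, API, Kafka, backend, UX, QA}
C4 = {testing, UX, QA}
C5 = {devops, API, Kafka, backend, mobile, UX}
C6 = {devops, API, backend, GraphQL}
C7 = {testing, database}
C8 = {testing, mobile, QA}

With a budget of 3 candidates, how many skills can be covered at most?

11

Choosing C1, C2, C3 covers {testing, database, devops, API, Kafka, backend, UX, networking, QA, Linux, GraphQL} — 11 skills.
No choice of 3 candidates does better; here mobile is left uncovered.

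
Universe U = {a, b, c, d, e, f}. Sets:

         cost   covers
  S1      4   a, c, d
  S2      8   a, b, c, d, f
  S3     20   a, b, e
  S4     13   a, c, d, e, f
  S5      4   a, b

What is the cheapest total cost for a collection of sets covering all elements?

17

S4, S5 cover every element at cost 13 + 4 = 17.
Any cover uses at least 2 sets; among all covering selections none totals below 17.
Greedy by coverage-per-cost would pick S1, S2, S4 for 25 — worse than the optimum 17.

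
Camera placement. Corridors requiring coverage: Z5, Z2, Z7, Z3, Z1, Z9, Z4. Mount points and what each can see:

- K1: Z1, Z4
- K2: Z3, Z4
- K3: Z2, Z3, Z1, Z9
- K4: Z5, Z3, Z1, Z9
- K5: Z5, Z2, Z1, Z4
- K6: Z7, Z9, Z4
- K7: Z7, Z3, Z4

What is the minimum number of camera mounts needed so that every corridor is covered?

K2, K5, K6 together cover {Z5, Z2, Z7, Z3, Z1, Z9, Z4} — every corridor.
No 2 of the 7 camera mounts cover everything (all 21 pairs fall short), so 3 is minimum.

3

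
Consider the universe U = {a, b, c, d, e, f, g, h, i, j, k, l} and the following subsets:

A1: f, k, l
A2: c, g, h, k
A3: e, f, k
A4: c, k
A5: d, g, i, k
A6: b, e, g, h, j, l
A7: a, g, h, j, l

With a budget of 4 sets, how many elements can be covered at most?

11

Choosing A1, A2, A5, A6 covers {b, c, d, e, f, g, h, i, j, k, l} — 11 elements.
No choice of 4 sets does better; here a is left uncovered.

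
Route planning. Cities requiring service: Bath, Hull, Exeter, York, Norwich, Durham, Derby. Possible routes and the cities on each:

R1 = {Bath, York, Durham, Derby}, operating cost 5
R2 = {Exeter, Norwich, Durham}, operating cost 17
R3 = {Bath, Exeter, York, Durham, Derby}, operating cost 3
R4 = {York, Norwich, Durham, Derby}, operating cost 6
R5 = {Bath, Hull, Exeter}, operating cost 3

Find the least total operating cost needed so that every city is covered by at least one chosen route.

9

R4, R5 cover every city at operating cost 6 + 3 = 9.
Any cover uses at least 2 routes; among all covering selections none totals below 9.
Greedy by coverage-per-operating cost would pick R3, R5, R4 for 12 — worse than the optimum 9.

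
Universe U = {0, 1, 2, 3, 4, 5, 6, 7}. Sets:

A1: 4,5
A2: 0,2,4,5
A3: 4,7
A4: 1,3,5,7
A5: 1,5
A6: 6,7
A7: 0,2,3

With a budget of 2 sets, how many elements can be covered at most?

Choosing A2, A4 covers {0, 1, 2, 3, 4, 5, 7} — 7 elements.
No choice of 2 sets does better; here 6 is left uncovered.

7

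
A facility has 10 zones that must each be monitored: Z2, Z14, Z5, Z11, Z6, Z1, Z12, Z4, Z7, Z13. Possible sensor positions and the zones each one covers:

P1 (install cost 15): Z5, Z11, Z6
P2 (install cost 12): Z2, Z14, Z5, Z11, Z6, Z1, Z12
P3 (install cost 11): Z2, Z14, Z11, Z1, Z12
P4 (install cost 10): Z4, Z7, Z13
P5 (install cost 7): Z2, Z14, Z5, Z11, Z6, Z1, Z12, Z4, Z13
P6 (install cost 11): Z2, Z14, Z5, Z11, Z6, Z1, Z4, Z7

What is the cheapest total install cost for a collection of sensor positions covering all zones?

17

P4, P5 cover every zone at install cost 10 + 7 = 17.
Any cover uses at least 2 sensor positions; among all covering selections none totals below 17.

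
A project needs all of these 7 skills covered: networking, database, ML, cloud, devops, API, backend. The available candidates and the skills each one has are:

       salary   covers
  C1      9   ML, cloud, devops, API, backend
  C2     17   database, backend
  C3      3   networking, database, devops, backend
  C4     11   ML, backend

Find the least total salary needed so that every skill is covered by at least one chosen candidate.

C1, C3 cover every skill at salary 9 + 3 = 12.
Any cover uses at least 2 candidates; among all covering selections none totals below 12.

12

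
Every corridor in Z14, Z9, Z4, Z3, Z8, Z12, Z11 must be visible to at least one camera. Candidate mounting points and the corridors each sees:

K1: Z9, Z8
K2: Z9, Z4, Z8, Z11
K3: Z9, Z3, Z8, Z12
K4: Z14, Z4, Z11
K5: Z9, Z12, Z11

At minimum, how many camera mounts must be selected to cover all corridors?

K3, K4 together cover {Z14, Z9, Z4, Z3, Z8, Z12, Z11} — every corridor.
No single camera mount contains all 7 corridors, so 2 is optimal.
Greedy (largest uncovered first) would take K2, K3, K4 — 3 camera mounts — but 2 suffice.

2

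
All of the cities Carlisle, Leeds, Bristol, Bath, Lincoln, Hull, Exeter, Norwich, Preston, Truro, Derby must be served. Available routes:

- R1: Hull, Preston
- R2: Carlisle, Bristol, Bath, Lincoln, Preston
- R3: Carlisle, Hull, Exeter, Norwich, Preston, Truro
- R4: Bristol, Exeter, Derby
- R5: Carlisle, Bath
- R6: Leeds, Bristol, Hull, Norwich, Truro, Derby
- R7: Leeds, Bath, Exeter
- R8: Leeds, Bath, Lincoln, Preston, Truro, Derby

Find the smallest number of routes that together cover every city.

3

R2, R3, R6 together cover {Carlisle, Leeds, Bristol, Bath, Lincoln, Hull, Exeter, Norwich, Preston, Truro, Derby} — every city.
No 2 of the 8 routes cover everything (all 28 pairs fall short), so 3 is minimum.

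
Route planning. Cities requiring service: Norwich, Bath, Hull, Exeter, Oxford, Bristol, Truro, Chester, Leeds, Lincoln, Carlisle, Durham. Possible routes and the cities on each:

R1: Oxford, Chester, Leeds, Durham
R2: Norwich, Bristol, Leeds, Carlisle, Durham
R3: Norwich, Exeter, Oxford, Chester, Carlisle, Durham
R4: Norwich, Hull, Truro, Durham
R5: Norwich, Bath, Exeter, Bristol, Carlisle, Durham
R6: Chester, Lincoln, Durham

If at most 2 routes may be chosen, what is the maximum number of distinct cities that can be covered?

Choosing R1, R5 covers {Norwich, Bath, Exeter, Oxford, Bristol, Chester, Leeds, Carlisle, Durham} — 9 cities.
No choice of 2 routes does better; here Hull, Truro, Lincoln are left uncovered.

9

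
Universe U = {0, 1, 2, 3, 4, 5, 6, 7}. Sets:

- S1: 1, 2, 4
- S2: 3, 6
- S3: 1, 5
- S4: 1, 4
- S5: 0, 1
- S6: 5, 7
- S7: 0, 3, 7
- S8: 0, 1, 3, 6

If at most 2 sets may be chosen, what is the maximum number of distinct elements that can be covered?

Choosing S1, S7 covers {0, 1, 2, 3, 4, 7} — 6 elements.
No choice of 2 sets does better; here 5, 6 are left uncovered.

6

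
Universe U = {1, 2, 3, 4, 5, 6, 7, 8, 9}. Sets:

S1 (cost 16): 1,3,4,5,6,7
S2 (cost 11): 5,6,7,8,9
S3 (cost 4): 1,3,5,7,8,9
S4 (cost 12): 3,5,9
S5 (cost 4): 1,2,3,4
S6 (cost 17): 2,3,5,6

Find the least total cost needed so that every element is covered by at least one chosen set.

15

S2, S5 cover every element at cost 11 + 4 = 15.
Any cover uses at least 2 sets; among all covering selections none totals below 15.
Greedy by coverage-per-cost would pick S3, S5, S2 for 19 — worse than the optimum 15.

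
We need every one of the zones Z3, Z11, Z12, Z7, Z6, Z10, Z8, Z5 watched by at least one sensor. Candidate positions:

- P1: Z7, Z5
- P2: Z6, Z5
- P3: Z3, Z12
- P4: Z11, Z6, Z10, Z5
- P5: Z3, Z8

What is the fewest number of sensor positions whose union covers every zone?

P1, P3, P4, P5 together cover {Z3, Z11, Z12, Z7, Z6, Z10, Z8, Z5} — every zone.
No 3 of the 5 sensor positions cover everything (all 10 triples fall short), so 4 is minimum.

4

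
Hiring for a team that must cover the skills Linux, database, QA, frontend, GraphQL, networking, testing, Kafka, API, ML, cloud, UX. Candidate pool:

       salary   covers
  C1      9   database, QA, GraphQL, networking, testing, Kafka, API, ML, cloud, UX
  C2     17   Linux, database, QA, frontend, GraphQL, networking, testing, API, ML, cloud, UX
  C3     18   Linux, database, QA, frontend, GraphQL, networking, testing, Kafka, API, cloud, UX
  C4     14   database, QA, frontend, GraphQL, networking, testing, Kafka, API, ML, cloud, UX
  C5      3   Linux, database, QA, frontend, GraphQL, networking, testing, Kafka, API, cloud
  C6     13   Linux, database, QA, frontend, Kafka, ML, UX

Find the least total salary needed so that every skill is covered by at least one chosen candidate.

C1, C5 cover every skill at salary 9 + 3 = 12.
Any cover uses at least 2 candidates; among all covering selections none totals below 12.

12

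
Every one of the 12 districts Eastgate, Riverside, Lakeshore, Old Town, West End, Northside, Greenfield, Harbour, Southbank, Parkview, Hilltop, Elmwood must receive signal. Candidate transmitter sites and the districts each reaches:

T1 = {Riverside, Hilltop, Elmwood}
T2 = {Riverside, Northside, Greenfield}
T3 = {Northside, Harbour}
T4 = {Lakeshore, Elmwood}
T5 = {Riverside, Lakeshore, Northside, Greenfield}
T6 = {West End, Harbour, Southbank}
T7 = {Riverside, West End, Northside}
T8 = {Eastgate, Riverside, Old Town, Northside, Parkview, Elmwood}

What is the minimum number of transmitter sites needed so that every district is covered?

4

T1, T5, T6, T8 together cover {Eastgate, Riverside, Lakeshore, Old Town, West End, Northside, Greenfield, Harbour, Southbank, Parkview, Hilltop, Elmwood} — every district.
No 3 of the 8 transmitter sites cover everything (all 56 triples fall short), so 4 is minimum.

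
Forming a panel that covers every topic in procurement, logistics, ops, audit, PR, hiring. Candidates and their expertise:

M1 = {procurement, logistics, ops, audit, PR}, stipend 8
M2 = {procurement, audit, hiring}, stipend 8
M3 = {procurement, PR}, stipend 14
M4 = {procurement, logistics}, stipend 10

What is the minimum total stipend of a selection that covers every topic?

M1, M2 cover every topic at stipend 8 + 8 = 16.
Any cover uses at least 2 members; among all covering selections none totals below 16.

16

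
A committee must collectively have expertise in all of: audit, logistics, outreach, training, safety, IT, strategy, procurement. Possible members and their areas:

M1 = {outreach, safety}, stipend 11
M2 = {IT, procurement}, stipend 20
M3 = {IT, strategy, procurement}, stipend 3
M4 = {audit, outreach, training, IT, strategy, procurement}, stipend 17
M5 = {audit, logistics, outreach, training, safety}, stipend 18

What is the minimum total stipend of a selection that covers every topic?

M3, M5 cover every topic at stipend 3 + 18 = 21.
Any cover uses at least 2 members; among all covering selections none totals below 21.

21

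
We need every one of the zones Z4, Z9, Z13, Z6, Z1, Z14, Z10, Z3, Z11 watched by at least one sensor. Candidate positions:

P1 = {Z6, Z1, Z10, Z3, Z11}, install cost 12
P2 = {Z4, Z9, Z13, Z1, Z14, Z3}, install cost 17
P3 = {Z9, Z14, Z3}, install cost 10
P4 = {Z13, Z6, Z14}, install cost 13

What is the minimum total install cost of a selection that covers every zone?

29

P1, P2 cover every zone at install cost 12 + 17 = 29.
Any cover uses at least 2 sensor positions; among all covering selections none totals below 29.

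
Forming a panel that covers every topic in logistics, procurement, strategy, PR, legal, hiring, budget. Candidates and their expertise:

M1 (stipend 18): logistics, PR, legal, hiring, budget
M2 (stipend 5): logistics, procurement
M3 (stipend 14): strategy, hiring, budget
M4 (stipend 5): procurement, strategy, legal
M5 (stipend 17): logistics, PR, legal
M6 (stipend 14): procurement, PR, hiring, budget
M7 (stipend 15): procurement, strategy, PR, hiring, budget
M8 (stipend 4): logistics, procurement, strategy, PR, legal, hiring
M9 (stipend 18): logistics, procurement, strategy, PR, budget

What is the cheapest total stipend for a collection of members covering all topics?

M3, M8 cover every topic at stipend 14 + 4 = 18.
Any cover uses at least 2 members; among all covering selections none totals below 18.

18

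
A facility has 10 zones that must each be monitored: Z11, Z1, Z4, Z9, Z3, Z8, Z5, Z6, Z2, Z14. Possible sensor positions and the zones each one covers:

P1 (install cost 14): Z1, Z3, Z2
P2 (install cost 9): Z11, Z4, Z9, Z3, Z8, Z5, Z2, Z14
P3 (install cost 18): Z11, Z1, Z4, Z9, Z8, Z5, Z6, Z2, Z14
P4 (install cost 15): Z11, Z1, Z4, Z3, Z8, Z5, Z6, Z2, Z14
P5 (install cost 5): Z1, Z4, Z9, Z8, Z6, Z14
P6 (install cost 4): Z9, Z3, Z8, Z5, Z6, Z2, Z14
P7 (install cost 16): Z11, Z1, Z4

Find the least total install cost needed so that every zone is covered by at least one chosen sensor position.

14

P2, P5 cover every zone at install cost 9 + 5 = 14.
Any cover uses at least 2 sensor positions; among all covering selections none totals below 14.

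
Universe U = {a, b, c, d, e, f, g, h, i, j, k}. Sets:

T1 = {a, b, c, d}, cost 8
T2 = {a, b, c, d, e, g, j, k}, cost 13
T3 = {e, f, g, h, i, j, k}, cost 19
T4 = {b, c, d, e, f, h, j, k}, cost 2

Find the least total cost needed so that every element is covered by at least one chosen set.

27

T1, T3 cover every element at cost 8 + 19 = 27.
Any cover uses at least 2 sets; among all covering selections none totals below 27.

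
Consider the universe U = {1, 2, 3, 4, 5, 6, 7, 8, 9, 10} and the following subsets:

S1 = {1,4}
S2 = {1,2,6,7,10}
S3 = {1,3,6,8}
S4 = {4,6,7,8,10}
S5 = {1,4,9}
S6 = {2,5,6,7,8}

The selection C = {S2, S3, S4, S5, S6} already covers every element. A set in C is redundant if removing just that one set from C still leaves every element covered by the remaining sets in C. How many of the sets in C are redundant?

Drop S2: the rest still cover every element — redundant.
Drop S3: 3 uncovered — not redundant.
Drop S4: the rest still cover every element — redundant.
Drop S5: 9 uncovered — not redundant.
Drop S6: 5 uncovered — not redundant.
2 redundant: S2, S4.

2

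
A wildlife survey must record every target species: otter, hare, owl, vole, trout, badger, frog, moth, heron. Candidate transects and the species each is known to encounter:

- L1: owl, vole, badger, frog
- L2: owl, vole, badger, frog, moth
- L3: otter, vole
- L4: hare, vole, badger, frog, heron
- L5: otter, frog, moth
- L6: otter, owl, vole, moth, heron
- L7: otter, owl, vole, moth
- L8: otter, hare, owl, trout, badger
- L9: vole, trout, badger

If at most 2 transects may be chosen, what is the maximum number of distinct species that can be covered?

Choosing L2, L8 covers {otter, hare, owl, vole, trout, badger, frog, moth} — 8 species.
No choice of 2 transects does better; here heron is left uncovered.

8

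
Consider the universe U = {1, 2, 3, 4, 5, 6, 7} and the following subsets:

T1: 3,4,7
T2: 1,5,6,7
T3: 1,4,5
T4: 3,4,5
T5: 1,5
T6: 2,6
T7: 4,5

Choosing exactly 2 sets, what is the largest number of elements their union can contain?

6

Choosing T1, T2 covers {1, 3, 4, 5, 6, 7} — 6 elements.
No choice of 2 sets does better; here 2 is left uncovered.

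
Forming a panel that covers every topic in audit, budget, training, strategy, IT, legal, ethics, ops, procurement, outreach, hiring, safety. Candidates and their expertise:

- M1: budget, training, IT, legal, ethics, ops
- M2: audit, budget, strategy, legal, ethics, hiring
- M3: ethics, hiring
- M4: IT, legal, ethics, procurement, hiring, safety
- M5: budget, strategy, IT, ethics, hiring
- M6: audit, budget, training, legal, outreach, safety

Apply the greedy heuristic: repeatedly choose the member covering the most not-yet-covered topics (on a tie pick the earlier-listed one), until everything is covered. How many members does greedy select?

4

Pick 1: M1 covers 6 new topics (budget, training, IT, legal, ethics, ops).
Pick 2: M2 covers 3 new topics (audit, strategy, hiring).
Pick 3: M4 covers 2 new topics (procurement, safety).
Pick 4: M6 covers 1 new topics (outreach).
Greedy uses 4 members.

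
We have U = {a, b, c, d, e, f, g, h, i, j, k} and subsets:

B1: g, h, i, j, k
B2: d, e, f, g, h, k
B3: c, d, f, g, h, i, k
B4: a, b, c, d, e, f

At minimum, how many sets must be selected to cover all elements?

2

B1, B4 together cover {a, b, c, d, e, f, g, h, i, j, k} — every element.
No single set contains all 11 elements, so 2 is optimal.
Greedy (largest uncovered first) would take B3, B4, B1 — 3 sets — but 2 suffice.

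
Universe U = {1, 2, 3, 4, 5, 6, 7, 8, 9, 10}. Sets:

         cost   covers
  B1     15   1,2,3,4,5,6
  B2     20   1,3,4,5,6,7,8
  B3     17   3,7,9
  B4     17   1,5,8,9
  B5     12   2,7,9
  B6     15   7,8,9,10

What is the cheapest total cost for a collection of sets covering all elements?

30

B1, B6 cover every element at cost 15 + 15 = 30.
Any cover uses at least 2 sets; among all covering selections none totals below 30.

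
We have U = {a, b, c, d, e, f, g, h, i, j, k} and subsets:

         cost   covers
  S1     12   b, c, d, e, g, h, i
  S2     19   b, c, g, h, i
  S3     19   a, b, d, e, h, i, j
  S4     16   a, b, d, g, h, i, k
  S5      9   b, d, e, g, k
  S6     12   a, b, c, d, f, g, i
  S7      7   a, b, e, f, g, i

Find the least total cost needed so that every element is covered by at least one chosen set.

S3, S5, S6 cover every element at cost 19 + 9 + 12 = 40.
Any cover uses at least 3 sets; among all covering selections none totals below 40.
Greedy by coverage-per-cost would pick S7, S1, S5, S3 for 47 — worse than the optimum 40.

40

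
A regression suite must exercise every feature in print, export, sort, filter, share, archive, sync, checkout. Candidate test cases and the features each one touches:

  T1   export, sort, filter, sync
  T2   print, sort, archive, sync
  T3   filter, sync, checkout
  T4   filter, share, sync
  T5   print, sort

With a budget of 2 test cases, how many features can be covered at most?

6

Choosing T1, T2 covers {print, export, sort, filter, archive, sync} — 6 features.
No choice of 2 test cases does better; here share, checkout are left uncovered.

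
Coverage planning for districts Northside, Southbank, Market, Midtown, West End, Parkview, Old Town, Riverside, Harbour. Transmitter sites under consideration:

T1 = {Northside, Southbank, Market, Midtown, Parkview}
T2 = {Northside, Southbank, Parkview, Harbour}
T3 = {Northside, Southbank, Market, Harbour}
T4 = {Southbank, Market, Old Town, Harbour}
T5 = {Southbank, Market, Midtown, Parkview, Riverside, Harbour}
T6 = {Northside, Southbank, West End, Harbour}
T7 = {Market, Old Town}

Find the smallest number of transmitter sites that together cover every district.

T4, T5, T6 together cover {Northside, Southbank, Market, Midtown, West End, Parkview, Old Town, Riverside, Harbour} — every district.
No 2 of the 7 transmitter sites cover everything (all 21 pairs fall short), so 3 is minimum.

3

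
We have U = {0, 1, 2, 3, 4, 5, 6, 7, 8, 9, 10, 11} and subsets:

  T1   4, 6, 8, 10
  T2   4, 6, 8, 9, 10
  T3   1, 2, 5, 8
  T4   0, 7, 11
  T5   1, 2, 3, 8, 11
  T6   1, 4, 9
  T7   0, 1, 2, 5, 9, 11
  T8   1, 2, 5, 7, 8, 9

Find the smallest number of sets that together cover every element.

4

T1, T4, T5, T7 together cover {0, 1, 2, 3, 4, 5, 6, 7, 8, 9, 10, 11} — every element.
No 3 of the 8 sets cover everything (all 56 triples fall short), so 4 is minimum.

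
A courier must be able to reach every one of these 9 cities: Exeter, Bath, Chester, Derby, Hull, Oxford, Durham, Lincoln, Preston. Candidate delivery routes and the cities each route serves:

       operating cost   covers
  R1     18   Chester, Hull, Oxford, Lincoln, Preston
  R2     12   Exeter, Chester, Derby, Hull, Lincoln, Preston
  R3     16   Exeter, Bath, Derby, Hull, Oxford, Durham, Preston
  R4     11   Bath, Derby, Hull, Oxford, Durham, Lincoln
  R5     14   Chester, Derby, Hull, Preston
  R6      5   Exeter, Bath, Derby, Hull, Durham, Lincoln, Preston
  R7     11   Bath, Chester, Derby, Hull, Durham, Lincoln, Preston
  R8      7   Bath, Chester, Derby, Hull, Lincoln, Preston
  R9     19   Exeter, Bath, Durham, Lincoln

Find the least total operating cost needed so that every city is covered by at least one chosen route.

R1, R6 cover every city at operating cost 18 + 5 = 23.
Any cover uses at least 2 routes; among all covering selections none totals below 23.

23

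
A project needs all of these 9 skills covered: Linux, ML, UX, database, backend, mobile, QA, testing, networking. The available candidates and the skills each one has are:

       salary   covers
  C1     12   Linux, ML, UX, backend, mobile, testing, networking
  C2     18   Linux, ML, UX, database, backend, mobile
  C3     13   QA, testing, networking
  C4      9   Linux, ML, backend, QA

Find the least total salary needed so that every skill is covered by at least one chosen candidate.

C2, C3 cover every skill at salary 18 + 13 = 31.
Any cover uses at least 2 candidates; among all covering selections none totals below 31.
Greedy by coverage-per-salary would pick C1, C4, C2 for 39 — worse than the optimum 31.

31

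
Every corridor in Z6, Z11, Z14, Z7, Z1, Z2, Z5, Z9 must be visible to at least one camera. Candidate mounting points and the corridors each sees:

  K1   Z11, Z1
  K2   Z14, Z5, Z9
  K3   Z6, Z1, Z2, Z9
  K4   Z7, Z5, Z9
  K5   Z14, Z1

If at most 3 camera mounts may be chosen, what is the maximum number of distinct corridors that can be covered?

Choosing K1, K2, K3 covers {Z6, Z11, Z14, Z1, Z2, Z5, Z9} — 7 corridors.
No choice of 3 camera mounts does better; here Z7 is left uncovered.

7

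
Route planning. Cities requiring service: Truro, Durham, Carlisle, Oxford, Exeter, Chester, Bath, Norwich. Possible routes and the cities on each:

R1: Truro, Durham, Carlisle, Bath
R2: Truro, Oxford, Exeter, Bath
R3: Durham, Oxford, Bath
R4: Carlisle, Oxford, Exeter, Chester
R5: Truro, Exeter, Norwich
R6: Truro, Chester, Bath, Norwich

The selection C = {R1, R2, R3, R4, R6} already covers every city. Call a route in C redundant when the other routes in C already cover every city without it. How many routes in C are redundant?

4

Drop R1: the rest still cover every city — redundant.
Drop R2: the rest still cover every city — redundant.
Drop R3: the rest still cover every city — redundant.
Drop R4: the rest still cover every city — redundant.
Drop R6: Norwich uncovered — not redundant.
4 redundant: R1, R2, R3, R4.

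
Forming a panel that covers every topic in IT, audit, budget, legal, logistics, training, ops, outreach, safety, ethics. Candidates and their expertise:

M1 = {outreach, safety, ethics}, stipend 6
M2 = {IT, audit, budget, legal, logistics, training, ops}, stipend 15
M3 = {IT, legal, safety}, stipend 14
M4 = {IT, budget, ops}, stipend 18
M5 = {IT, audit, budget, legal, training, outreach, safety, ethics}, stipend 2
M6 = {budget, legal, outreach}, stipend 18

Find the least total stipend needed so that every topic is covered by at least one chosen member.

M2, M5 cover every topic at stipend 15 + 2 = 17.
Any cover uses at least 2 members; among all covering selections none totals below 17.

17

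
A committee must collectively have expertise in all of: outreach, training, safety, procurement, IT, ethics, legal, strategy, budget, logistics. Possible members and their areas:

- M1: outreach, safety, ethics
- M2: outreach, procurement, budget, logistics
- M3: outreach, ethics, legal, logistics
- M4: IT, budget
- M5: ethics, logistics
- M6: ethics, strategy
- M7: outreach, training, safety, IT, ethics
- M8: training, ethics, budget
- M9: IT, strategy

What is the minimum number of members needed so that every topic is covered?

4

M2, M3, M6, M7 together cover {outreach, training, safety, procurement, IT, ethics, legal, strategy, budget, logistics} — every topic.
No 3 of the 9 members cover everything (all 84 triples fall short), so 4 is minimum.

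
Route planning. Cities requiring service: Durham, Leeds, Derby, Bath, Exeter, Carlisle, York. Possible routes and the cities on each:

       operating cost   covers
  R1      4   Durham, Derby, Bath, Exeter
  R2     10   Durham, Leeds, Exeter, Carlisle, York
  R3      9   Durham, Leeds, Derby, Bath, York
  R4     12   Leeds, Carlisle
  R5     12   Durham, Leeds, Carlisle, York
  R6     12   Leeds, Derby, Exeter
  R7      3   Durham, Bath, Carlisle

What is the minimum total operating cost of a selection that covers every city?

14

R1, R2 cover every city at operating cost 4 + 10 = 14.
Any cover uses at least 2 routes; among all covering selections none totals below 14.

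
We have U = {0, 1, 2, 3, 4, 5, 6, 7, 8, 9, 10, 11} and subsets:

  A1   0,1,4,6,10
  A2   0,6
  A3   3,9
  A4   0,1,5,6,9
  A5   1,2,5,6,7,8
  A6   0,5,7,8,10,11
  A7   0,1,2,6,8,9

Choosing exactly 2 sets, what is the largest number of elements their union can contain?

Choosing A6, A7 covers {0, 1, 2, 5, 6, 7, 8, 9, 10, 11} — 10 elements.
No choice of 2 sets does better; here 3, 4 are left uncovered.

10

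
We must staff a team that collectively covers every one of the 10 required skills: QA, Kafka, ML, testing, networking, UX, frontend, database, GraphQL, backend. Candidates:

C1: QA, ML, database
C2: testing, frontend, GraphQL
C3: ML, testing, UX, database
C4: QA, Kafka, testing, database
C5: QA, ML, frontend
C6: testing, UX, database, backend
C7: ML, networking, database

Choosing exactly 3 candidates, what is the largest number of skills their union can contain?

8

Choosing C1, C2, C6 covers {QA, ML, testing, UX, frontend, database, GraphQL, backend} — 8 skills.
No choice of 3 candidates does better; here Kafka, networking are left uncovered.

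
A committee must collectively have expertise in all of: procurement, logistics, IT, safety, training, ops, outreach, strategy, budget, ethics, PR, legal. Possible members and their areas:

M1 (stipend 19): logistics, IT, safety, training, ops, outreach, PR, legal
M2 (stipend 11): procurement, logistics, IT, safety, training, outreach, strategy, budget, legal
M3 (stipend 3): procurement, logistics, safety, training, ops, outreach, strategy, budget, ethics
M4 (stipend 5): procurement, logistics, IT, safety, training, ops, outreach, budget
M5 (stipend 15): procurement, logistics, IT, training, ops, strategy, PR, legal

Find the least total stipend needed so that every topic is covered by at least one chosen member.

18

M3, M5 cover every topic at stipend 3 + 15 = 18.
Any cover uses at least 2 members; among all covering selections none totals below 18.
Greedy by coverage-per-stipend would pick M3, M4, M5 for 23 — worse than the optimum 18.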